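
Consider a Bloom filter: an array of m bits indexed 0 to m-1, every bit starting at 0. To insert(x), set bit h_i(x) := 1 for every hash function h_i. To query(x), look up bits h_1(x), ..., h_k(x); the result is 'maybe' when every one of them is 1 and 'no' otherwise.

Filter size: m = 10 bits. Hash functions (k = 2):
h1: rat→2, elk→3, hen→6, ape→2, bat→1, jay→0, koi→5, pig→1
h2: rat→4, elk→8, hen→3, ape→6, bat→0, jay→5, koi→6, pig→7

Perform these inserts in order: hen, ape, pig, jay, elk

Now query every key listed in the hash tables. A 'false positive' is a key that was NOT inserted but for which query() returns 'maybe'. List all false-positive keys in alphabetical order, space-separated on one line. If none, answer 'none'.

Answer: bat koi

Derivation:
Start: bits=0000000000
After insert 'hen': sets bits 3 6 -> bits=0001001000
After insert 'ape': sets bits 2 6 -> bits=0011001000
After insert 'pig': sets bits 1 7 -> bits=0111001100
After insert 'jay': sets bits 0 5 -> bits=1111011100
After insert 'elk': sets bits 3 8 -> bits=1111011110
Not inserted: bat koi rat — query each against bits=1111011110:
query bat: checks bit0=1, bit1=1 (all 1) -> maybe => FALSE POSITIVE
query koi: checks bit5=1, bit6=1 (all 1) -> maybe => FALSE POSITIVE
query rat: checks bit2=1, bit4=0 (has a 0) -> no => not a false positive
False positives (alphabetical): bat koi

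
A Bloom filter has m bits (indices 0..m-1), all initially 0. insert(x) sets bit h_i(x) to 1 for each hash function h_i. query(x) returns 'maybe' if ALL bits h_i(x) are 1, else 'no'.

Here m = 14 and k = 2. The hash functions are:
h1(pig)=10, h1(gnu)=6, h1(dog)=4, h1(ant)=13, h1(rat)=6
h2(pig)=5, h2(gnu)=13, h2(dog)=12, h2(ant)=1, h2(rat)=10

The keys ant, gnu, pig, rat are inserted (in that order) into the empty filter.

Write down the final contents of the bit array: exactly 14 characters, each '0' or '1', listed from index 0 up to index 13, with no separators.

Answer: 01000110001001

Derivation:
Start: bits=00000000000000
After insert 'ant': sets bits 1 13 -> bits=01000000000001
After insert 'gnu': sets bits 6 13 -> bits=01000010000001
After insert 'pig': sets bits 5 10 -> bits=01000110001001
After insert 'rat': sets bits 6 10 -> bits=01000110001001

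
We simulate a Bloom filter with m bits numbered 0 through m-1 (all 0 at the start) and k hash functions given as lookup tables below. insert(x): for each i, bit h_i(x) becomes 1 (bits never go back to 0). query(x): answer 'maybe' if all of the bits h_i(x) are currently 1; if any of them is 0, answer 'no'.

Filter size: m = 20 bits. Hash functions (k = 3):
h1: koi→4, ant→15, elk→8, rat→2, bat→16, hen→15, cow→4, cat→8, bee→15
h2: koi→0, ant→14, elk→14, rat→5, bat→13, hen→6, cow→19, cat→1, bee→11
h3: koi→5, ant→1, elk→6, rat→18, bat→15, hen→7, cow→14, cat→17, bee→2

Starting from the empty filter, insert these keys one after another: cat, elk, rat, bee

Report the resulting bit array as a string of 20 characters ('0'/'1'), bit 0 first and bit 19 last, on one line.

Start: bits=00000000000000000000
After insert 'cat': sets bits 1 8 17 -> bits=01000000100000000100
After insert 'elk': sets bits 6 8 14 -> bits=01000010100000100100
After insert 'rat': sets bits 2 5 18 -> bits=01100110100000100110
After insert 'bee': sets bits 2 11 15 -> bits=01100110100100110110

Answer: 01100110100100110110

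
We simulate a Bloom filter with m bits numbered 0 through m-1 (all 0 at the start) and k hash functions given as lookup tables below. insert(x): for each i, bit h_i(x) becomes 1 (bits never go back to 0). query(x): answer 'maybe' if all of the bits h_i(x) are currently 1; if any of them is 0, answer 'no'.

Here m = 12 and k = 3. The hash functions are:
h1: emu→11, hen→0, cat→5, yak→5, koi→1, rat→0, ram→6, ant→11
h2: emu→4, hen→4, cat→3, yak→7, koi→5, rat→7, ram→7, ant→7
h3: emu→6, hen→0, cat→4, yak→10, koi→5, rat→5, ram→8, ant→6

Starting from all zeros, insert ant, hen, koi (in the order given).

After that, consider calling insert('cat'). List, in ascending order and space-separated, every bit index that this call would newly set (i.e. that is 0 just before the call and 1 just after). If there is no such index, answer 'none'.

Answer: 3

Derivation:
Start: bits=000000000000
After insert 'ant': sets bits 6 7 11 -> bits=000000110001
After insert 'hen': sets bits 0 4 -> bits=100010110001
After insert 'koi': sets bits 1 5 -> bits=110011110001
insert 'cat' would touch bits 3 4 5; currently bit3=0, bit4=1, bit5=1
Bits that are 0 among those (would change 0->1): 3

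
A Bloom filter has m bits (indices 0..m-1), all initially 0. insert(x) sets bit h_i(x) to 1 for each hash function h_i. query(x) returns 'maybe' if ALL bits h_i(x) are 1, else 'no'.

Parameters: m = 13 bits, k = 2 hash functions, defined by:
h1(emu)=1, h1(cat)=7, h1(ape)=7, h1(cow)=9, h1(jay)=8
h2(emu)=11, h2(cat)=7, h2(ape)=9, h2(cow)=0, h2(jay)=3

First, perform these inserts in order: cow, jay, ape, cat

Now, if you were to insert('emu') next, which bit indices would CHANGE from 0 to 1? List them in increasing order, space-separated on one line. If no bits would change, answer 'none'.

Answer: 1 11

Derivation:
Start: bits=0000000000000
After insert 'cow': sets bits 0 9 -> bits=1000000001000
After insert 'jay': sets bits 3 8 -> bits=1001000011000
After insert 'ape': sets bits 7 9 -> bits=1001000111000
After insert 'cat': sets bits 7 -> bits=1001000111000
insert 'emu' would touch bits 1 11; currently bit1=0, bit11=0
Bits that are 0 among those (would change 0->1): 1 11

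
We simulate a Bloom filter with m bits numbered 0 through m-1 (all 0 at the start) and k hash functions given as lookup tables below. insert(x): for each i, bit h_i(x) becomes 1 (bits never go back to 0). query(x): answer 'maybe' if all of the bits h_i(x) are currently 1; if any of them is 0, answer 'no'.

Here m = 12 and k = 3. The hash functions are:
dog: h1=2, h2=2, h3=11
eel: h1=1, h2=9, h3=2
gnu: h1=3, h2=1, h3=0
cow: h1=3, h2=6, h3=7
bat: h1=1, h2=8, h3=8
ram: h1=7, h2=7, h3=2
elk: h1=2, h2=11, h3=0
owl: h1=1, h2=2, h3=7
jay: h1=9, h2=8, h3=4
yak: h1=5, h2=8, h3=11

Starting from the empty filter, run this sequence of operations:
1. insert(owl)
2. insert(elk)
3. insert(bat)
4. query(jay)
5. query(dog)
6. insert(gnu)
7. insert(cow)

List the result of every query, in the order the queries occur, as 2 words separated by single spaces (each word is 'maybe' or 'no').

Start: bits=000000000000
Op 1: insert owl -> sets bits 1 2 7 -> bits=011000010000
Op 2: insert elk -> sets bits 0 2 11 -> bits=111000010001
Op 3: insert bat -> sets bits 1 8 -> bits=111000011001
Op 4: query jay -> checks bit4=0, bit8=1, bit9=0 (has a 0) -> no
Op 5: query dog -> checks bit2=1, bit11=1 (all 1) -> maybe
Op 6: insert gnu -> sets bits 0 1 3 -> bits=111100011001
Op 7: insert cow -> sets bits 3 6 7 -> bits=111100111001
Query results in order: no maybe

Answer: no maybe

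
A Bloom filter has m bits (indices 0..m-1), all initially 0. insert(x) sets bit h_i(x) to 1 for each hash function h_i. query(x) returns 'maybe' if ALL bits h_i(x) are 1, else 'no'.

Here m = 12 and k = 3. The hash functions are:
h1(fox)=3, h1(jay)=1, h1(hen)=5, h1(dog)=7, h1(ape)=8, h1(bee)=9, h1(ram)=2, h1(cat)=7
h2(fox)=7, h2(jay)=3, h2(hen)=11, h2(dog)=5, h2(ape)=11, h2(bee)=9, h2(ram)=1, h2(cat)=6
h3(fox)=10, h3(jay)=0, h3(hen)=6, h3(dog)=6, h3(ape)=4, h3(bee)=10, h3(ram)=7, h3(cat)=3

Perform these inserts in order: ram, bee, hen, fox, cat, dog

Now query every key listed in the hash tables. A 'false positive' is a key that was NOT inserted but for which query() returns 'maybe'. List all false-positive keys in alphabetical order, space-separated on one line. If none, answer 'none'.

Answer: none

Derivation:
Start: bits=000000000000
After insert 'ram': sets bits 1 2 7 -> bits=011000010000
After insert 'bee': sets bits 9 10 -> bits=011000010110
After insert 'hen': sets bits 5 6 11 -> bits=011001110111
After insert 'fox': sets bits 3 7 10 -> bits=011101110111
After insert 'cat': sets bits 3 6 7 -> bits=011101110111
After insert 'dog': sets bits 5 6 7 -> bits=011101110111
Not inserted: ape jay — query each against bits=011101110111:
query ape: checks bit4=0, bit8=0, bit11=1 (has a 0) -> no => not a false positive
query jay: checks bit0=0, bit1=1, bit3=1 (has a 0) -> no => not a false positive
False positives (alphabetical): none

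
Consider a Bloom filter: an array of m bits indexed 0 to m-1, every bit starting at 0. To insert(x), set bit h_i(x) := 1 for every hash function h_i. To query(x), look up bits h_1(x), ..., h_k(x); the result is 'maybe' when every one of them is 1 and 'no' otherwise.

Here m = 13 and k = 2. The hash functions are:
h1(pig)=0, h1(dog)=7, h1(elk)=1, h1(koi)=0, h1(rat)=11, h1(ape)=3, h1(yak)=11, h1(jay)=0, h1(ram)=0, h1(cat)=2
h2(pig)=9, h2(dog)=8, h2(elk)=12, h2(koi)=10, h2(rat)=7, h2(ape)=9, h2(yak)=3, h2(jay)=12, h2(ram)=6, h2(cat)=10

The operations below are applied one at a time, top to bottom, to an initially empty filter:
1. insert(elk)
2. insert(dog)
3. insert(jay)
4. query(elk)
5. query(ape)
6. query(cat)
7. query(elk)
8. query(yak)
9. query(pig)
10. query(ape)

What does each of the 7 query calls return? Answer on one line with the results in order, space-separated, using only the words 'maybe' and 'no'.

Start: bits=0000000000000
Op 1: insert elk -> sets bits 1 12 -> bits=0100000000001
Op 2: insert dog -> sets bits 7 8 -> bits=0100000110001
Op 3: insert jay -> sets bits 0 12 -> bits=1100000110001
Op 4: query elk -> checks bit1=1, bit12=1 (all 1) -> maybe
Op 5: query ape -> checks bit3=0, bit9=0 (has a 0) -> no
Op 6: query cat -> checks bit2=0, bit10=0 (has a 0) -> no
Op 7: query elk -> checks bit1=1, bit12=1 (all 1) -> maybe
Op 8: query yak -> checks bit3=0, bit11=0 (has a 0) -> no
Op 9: query pig -> checks bit0=1, bit9=0 (has a 0) -> no
Op 10: query ape -> checks bit3=0, bit9=0 (has a 0) -> no
Query results in order: maybe no no maybe no no no

Answer: maybe no no maybe no no no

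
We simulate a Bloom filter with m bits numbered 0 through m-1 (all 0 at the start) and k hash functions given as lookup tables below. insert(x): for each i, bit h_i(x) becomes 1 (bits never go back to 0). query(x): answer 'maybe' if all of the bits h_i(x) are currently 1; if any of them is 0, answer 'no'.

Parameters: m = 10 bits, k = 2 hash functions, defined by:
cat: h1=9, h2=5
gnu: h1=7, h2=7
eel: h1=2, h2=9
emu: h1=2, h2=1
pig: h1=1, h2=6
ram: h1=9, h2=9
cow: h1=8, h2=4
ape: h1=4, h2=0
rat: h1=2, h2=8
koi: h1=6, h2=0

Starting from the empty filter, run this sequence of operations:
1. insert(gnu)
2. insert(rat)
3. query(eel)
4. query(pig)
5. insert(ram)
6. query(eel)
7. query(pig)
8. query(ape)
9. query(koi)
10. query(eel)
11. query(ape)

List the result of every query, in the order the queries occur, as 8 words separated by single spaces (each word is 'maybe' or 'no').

Answer: no no maybe no no no maybe no

Derivation:
Start: bits=0000000000
Op 1: insert gnu -> sets bits 7 -> bits=0000000100
Op 2: insert rat -> sets bits 2 8 -> bits=0010000110
Op 3: query eel -> checks bit2=1, bit9=0 (has a 0) -> no
Op 4: query pig -> checks bit1=0, bit6=0 (has a 0) -> no
Op 5: insert ram -> sets bits 9 -> bits=0010000111
Op 6: query eel -> checks bit2=1, bit9=1 (all 1) -> maybe
Op 7: query pig -> checks bit1=0, bit6=0 (has a 0) -> no
Op 8: query ape -> checks bit0=0, bit4=0 (has a 0) -> no
Op 9: query koi -> checks bit0=0, bit6=0 (has a 0) -> no
Op 10: query eel -> checks bit2=1, bit9=1 (all 1) -> maybe
Op 11: query ape -> checks bit0=0, bit4=0 (has a 0) -> no
Query results in order: no no maybe no no no maybe no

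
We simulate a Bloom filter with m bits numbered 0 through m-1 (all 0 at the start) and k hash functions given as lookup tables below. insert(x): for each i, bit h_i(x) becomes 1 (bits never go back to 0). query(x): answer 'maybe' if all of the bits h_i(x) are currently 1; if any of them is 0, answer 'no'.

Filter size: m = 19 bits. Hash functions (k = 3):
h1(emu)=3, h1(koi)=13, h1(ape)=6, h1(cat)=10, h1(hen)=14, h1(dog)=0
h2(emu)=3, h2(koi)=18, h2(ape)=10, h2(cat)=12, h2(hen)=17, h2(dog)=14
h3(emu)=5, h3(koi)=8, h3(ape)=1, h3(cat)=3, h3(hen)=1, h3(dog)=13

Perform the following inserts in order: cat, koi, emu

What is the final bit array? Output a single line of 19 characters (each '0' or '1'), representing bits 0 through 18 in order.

Answer: 0001010010101100001

Derivation:
Start: bits=0000000000000000000
After insert 'cat': sets bits 3 10 12 -> bits=0001000000101000000
After insert 'koi': sets bits 8 13 18 -> bits=0001000010101100001
After insert 'emu': sets bits 3 5 -> bits=0001010010101100001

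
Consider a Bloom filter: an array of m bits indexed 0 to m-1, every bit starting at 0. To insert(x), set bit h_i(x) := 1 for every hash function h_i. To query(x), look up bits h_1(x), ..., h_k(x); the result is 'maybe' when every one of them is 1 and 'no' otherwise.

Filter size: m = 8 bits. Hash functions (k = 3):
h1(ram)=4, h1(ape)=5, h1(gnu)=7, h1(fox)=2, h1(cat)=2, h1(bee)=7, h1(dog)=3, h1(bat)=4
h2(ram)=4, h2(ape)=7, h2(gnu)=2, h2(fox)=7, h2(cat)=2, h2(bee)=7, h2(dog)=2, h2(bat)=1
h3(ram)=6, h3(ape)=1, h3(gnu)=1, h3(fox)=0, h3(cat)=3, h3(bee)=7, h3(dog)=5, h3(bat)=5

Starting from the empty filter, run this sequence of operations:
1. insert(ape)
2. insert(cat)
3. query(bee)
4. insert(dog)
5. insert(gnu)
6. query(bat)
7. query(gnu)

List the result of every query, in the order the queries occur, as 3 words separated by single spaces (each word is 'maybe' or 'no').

Answer: maybe no maybe

Derivation:
Start: bits=00000000
Op 1: insert ape -> sets bits 1 5 7 -> bits=01000101
Op 2: insert cat -> sets bits 2 3 -> bits=01110101
Op 3: query bee -> checks bit7=1 (all 1) -> maybe
Op 4: insert dog -> sets bits 2 3 5 -> bits=01110101
Op 5: insert gnu -> sets bits 1 2 7 -> bits=01110101
Op 6: query bat -> checks bit1=1, bit4=0, bit5=1 (has a 0) -> no
Op 7: query gnu -> checks bit1=1, bit2=1, bit7=1 (all 1) -> maybe
Query results in order: maybe no maybe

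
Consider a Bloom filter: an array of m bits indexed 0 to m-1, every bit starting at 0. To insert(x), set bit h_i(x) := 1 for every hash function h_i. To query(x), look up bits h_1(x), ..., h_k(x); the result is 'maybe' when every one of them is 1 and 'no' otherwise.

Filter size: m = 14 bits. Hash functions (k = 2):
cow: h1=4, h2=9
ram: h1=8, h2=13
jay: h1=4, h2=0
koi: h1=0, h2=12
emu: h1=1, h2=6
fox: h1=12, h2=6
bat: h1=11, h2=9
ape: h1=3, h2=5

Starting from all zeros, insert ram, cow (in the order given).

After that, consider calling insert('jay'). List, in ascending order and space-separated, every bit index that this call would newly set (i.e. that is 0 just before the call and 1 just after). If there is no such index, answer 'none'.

Start: bits=00000000000000
After insert 'ram': sets bits 8 13 -> bits=00000000100001
After insert 'cow': sets bits 4 9 -> bits=00001000110001
insert 'jay' would touch bits 0 4; currently bit0=0, bit4=1
Bits that are 0 among those (would change 0->1): 0

Answer: 0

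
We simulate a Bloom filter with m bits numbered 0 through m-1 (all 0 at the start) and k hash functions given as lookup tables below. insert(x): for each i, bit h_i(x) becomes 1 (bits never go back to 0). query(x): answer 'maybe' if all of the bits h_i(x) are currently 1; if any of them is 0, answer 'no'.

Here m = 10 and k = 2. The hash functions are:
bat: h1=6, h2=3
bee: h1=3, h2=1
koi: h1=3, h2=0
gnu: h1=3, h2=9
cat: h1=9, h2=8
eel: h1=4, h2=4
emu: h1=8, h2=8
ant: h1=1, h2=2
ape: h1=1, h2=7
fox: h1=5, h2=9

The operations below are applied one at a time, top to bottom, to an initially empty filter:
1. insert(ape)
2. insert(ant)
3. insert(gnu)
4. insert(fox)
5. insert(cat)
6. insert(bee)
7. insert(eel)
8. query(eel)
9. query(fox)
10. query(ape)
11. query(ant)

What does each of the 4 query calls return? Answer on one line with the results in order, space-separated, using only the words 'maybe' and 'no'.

Answer: maybe maybe maybe maybe

Derivation:
Start: bits=0000000000
Op 1: insert ape -> sets bits 1 7 -> bits=0100000100
Op 2: insert ant -> sets bits 1 2 -> bits=0110000100
Op 3: insert gnu -> sets bits 3 9 -> bits=0111000101
Op 4: insert fox -> sets bits 5 9 -> bits=0111010101
Op 5: insert cat -> sets bits 8 9 -> bits=0111010111
Op 6: insert bee -> sets bits 1 3 -> bits=0111010111
Op 7: insert eel -> sets bits 4 -> bits=0111110111
Op 8: query eel -> checks bit4=1 (all 1) -> maybe
Op 9: query fox -> checks bit5=1, bit9=1 (all 1) -> maybe
Op 10: query ape -> checks bit1=1, bit7=1 (all 1) -> maybe
Op 11: query ant -> checks bit1=1, bit2=1 (all 1) -> maybe
Query results in order: maybe maybe maybe maybe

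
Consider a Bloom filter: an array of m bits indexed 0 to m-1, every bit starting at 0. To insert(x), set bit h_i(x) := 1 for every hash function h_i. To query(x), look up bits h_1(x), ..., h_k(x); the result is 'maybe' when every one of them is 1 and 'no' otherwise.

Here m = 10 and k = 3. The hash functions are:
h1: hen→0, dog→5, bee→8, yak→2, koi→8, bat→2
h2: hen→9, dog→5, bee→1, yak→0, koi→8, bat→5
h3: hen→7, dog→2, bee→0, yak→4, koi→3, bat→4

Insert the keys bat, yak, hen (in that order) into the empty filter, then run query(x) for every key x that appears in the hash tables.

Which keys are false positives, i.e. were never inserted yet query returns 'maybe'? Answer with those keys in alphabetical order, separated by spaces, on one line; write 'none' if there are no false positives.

Start: bits=0000000000
After insert 'bat': sets bits 2 4 5 -> bits=0010110000
After insert 'yak': sets bits 0 2 4 -> bits=1010110000
After insert 'hen': sets bits 0 7 9 -> bits=1010110101
Not inserted: bee dog koi — query each against bits=1010110101:
query bee: checks bit0=1, bit1=0, bit8=0 (has a 0) -> no => not a false positive
query dog: checks bit2=1, bit5=1 (all 1) -> maybe => FALSE POSITIVE
query koi: checks bit3=0, bit8=0 (has a 0) -> no => not a false positive
False positives (alphabetical): dog

Answer: dog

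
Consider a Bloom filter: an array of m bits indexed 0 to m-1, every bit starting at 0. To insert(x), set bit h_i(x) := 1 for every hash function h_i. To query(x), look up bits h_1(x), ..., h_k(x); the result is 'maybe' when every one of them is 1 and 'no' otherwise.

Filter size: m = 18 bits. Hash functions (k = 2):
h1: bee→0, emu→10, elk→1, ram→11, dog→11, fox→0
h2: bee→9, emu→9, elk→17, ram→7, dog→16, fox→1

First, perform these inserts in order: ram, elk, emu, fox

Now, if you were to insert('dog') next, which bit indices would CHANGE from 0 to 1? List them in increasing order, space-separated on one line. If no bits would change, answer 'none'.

Answer: 16

Derivation:
Start: bits=000000000000000000
After insert 'ram': sets bits 7 11 -> bits=000000010001000000
After insert 'elk': sets bits 1 17 -> bits=010000010001000001
After insert 'emu': sets bits 9 10 -> bits=010000010111000001
After insert 'fox': sets bits 0 1 -> bits=110000010111000001
insert 'dog' would touch bits 11 16; currently bit11=1, bit16=0
Bits that are 0 among those (would change 0->1): 16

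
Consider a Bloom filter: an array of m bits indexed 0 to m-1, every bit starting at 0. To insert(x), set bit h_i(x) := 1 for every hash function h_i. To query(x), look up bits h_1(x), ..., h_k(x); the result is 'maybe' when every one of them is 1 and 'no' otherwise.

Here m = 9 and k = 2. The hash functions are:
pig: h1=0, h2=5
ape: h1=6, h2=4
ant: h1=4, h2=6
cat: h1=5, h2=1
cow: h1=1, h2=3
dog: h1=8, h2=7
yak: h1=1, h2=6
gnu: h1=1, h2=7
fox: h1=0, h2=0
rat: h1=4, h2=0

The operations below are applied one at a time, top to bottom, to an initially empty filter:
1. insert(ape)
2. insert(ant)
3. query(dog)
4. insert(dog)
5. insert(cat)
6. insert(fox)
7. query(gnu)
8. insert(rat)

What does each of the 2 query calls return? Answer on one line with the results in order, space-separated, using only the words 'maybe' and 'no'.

Answer: no maybe

Derivation:
Start: bits=000000000
Op 1: insert ape -> sets bits 4 6 -> bits=000010100
Op 2: insert ant -> sets bits 4 6 -> bits=000010100
Op 3: query dog -> checks bit7=0, bit8=0 (has a 0) -> no
Op 4: insert dog -> sets bits 7 8 -> bits=000010111
Op 5: insert cat -> sets bits 1 5 -> bits=010011111
Op 6: insert fox -> sets bits 0 -> bits=110011111
Op 7: query gnu -> checks bit1=1, bit7=1 (all 1) -> maybe
Op 8: insert rat -> sets bits 0 4 -> bits=110011111
Query results in order: no maybe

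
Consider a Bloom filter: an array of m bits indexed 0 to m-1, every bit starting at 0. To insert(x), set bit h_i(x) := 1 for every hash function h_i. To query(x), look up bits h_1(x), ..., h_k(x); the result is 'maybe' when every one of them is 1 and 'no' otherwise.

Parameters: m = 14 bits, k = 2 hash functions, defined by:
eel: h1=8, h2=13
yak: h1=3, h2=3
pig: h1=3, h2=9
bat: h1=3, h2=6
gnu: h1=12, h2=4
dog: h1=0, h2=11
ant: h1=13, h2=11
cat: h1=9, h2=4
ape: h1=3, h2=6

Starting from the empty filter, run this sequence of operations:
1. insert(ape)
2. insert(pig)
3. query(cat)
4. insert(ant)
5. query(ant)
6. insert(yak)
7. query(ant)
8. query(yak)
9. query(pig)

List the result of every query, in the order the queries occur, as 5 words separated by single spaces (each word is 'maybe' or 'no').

Start: bits=00000000000000
Op 1: insert ape -> sets bits 3 6 -> bits=00010010000000
Op 2: insert pig -> sets bits 3 9 -> bits=00010010010000
Op 3: query cat -> checks bit4=0, bit9=1 (has a 0) -> no
Op 4: insert ant -> sets bits 11 13 -> bits=00010010010101
Op 5: query ant -> checks bit11=1, bit13=1 (all 1) -> maybe
Op 6: insert yak -> sets bits 3 -> bits=00010010010101
Op 7: query ant -> checks bit11=1, bit13=1 (all 1) -> maybe
Op 8: query yak -> checks bit3=1 (all 1) -> maybe
Op 9: query pig -> checks bit3=1, bit9=1 (all 1) -> maybe
Query results in order: no maybe maybe maybe maybe

Answer: no maybe maybe maybe maybe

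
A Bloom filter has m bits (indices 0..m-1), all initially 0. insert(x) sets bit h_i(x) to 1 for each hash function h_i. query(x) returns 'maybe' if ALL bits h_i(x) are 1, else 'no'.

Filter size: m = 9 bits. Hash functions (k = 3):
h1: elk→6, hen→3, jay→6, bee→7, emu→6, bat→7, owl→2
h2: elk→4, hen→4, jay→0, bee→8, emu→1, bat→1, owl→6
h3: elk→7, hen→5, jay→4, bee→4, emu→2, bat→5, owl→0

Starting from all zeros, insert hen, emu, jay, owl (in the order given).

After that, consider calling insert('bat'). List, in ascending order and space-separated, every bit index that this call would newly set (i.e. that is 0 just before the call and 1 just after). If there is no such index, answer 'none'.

Start: bits=000000000
After insert 'hen': sets bits 3 4 5 -> bits=000111000
After insert 'emu': sets bits 1 2 6 -> bits=011111100
After insert 'jay': sets bits 0 4 6 -> bits=111111100
After insert 'owl': sets bits 0 2 6 -> bits=111111100
insert 'bat' would touch bits 1 5 7; currently bit1=1, bit5=1, bit7=0
Bits that are 0 among those (would change 0->1): 7

Answer: 7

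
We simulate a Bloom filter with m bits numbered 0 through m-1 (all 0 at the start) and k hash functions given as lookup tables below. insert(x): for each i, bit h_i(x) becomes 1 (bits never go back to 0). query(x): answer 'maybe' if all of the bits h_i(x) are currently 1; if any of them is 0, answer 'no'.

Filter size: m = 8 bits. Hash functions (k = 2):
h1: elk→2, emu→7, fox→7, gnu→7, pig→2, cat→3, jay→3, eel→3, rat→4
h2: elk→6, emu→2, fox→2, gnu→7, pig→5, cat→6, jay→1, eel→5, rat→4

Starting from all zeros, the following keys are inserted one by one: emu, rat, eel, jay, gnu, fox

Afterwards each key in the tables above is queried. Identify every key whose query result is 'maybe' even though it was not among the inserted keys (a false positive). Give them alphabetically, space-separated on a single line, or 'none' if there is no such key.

Start: bits=00000000
After insert 'emu': sets bits 2 7 -> bits=00100001
After insert 'rat': sets bits 4 -> bits=00101001
After insert 'eel': sets bits 3 5 -> bits=00111101
After insert 'jay': sets bits 1 3 -> bits=01111101
After insert 'gnu': sets bits 7 -> bits=01111101
After insert 'fox': sets bits 2 7 -> bits=01111101
Not inserted: cat elk pig — query each against bits=01111101:
query cat: checks bit3=1, bit6=0 (has a 0) -> no => not a false positive
query elk: checks bit2=1, bit6=0 (has a 0) -> no => not a false positive
query pig: checks bit2=1, bit5=1 (all 1) -> maybe => FALSE POSITIVE
False positives (alphabetical): pig

Answer: pig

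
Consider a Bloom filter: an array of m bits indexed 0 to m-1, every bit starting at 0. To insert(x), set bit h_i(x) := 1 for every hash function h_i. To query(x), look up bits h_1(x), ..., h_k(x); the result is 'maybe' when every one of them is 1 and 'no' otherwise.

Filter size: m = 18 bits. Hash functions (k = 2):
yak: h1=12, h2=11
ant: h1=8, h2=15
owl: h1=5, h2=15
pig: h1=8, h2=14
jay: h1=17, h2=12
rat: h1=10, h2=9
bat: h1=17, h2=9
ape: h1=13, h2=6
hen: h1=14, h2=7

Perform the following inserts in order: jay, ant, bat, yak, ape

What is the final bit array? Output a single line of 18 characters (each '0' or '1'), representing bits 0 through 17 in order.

Answer: 000000101101110101

Derivation:
Start: bits=000000000000000000
After insert 'jay': sets bits 12 17 -> bits=000000000000100001
After insert 'ant': sets bits 8 15 -> bits=000000001000100101
After insert 'bat': sets bits 9 17 -> bits=000000001100100101
After insert 'yak': sets bits 11 12 -> bits=000000001101100101
After insert 'ape': sets bits 6 13 -> bits=000000101101110101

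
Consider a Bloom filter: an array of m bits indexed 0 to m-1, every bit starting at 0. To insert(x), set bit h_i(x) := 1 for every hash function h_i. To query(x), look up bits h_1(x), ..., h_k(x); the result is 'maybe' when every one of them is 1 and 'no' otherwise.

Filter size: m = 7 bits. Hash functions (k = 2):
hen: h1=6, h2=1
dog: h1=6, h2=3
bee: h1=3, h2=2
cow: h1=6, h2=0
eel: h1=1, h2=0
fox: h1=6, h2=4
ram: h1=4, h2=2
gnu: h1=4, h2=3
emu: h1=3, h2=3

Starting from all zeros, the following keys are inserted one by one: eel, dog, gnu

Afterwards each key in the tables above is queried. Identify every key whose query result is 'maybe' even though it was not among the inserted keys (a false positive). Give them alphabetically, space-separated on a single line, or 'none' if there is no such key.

Answer: cow emu fox hen

Derivation:
Start: bits=0000000
After insert 'eel': sets bits 0 1 -> bits=1100000
After insert 'dog': sets bits 3 6 -> bits=1101001
After insert 'gnu': sets bits 3 4 -> bits=1101101
Not inserted: bee cow emu fox hen ram — query each against bits=1101101:
query bee: checks bit2=0, bit3=1 (has a 0) -> no => not a false positive
query cow: checks bit0=1, bit6=1 (all 1) -> maybe => FALSE POSITIVE
query emu: checks bit3=1 (all 1) -> maybe => FALSE POSITIVE
query fox: checks bit4=1, bit6=1 (all 1) -> maybe => FALSE POSITIVE
query hen: checks bit1=1, bit6=1 (all 1) -> maybe => FALSE POSITIVE
query ram: checks bit2=0, bit4=1 (has a 0) -> no => not a false positive
False positives (alphabetical): cow emu fox hen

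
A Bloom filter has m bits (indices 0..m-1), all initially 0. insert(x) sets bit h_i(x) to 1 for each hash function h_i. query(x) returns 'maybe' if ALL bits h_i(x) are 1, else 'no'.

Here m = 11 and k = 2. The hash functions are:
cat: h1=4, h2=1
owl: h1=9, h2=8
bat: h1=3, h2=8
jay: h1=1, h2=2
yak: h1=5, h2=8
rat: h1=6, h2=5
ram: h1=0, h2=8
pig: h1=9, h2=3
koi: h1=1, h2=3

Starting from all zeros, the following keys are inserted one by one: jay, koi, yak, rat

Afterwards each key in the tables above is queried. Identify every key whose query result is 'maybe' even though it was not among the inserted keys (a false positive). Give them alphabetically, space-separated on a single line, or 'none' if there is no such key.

Answer: bat

Derivation:
Start: bits=00000000000
After insert 'jay': sets bits 1 2 -> bits=01100000000
After insert 'koi': sets bits 1 3 -> bits=01110000000
After insert 'yak': sets bits 5 8 -> bits=01110100100
After insert 'rat': sets bits 5 6 -> bits=01110110100
Not inserted: bat cat owl pig ram — query each against bits=01110110100:
query bat: checks bit3=1, bit8=1 (all 1) -> maybe => FALSE POSITIVE
query cat: checks bit1=1, bit4=0 (has a 0) -> no => not a false positive
query owl: checks bit8=1, bit9=0 (has a 0) -> no => not a false positive
query pig: checks bit3=1, bit9=0 (has a 0) -> no => not a false positive
query ram: checks bit0=0, bit8=1 (has a 0) -> no => not a false positive
False positives (alphabetical): bat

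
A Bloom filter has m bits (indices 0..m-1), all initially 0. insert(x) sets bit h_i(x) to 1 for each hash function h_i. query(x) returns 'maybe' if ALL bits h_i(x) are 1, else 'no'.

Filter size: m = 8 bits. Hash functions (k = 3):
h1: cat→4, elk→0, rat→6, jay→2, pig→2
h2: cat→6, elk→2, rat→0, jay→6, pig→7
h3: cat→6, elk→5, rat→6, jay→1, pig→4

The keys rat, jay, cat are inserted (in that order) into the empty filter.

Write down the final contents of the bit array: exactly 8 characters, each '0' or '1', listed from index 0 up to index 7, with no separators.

Start: bits=00000000
After insert 'rat': sets bits 0 6 -> bits=10000010
After insert 'jay': sets bits 1 2 6 -> bits=11100010
After insert 'cat': sets bits 4 6 -> bits=11101010

Answer: 11101010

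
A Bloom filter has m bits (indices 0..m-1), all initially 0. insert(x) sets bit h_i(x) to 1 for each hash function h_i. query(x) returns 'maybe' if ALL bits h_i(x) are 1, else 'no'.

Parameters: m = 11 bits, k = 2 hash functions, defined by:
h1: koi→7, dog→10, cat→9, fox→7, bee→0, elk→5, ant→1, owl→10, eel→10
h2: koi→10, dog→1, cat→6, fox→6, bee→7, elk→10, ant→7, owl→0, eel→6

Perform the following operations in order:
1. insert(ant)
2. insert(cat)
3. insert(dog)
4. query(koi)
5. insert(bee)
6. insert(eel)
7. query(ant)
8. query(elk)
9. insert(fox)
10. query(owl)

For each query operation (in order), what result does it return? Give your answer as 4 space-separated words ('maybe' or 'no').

Start: bits=00000000000
Op 1: insert ant -> sets bits 1 7 -> bits=01000001000
Op 2: insert cat -> sets bits 6 9 -> bits=01000011010
Op 3: insert dog -> sets bits 1 10 -> bits=01000011011
Op 4: query koi -> checks bit7=1, bit10=1 (all 1) -> maybe
Op 5: insert bee -> sets bits 0 7 -> bits=11000011011
Op 6: insert eel -> sets bits 6 10 -> bits=11000011011
Op 7: query ant -> checks bit1=1, bit7=1 (all 1) -> maybe
Op 8: query elk -> checks bit5=0, bit10=1 (has a 0) -> no
Op 9: insert fox -> sets bits 6 7 -> bits=11000011011
Op 10: query owl -> checks bit0=1, bit10=1 (all 1) -> maybe
Query results in order: maybe maybe no maybe

Answer: maybe maybe no maybe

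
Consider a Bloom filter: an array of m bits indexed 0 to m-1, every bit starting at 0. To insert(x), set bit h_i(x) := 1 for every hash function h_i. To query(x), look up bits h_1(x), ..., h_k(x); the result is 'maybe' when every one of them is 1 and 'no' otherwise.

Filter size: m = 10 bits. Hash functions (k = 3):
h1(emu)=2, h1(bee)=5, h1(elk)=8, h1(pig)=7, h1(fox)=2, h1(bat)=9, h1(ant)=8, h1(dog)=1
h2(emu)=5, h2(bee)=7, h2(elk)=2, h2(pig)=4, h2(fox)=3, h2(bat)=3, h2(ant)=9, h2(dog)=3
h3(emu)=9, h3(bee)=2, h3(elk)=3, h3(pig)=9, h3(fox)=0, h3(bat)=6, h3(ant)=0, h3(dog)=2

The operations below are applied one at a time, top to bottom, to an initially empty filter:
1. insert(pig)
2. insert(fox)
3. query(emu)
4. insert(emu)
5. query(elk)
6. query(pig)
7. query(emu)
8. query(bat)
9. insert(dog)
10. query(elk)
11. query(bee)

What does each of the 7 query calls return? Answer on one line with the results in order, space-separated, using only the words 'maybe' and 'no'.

Answer: no no maybe maybe no no maybe

Derivation:
Start: bits=0000000000
Op 1: insert pig -> sets bits 4 7 9 -> bits=0000100101
Op 2: insert fox -> sets bits 0 2 3 -> bits=1011100101
Op 3: query emu -> checks bit2=1, bit5=0, bit9=1 (has a 0) -> no
Op 4: insert emu -> sets bits 2 5 9 -> bits=1011110101
Op 5: query elk -> checks bit2=1, bit3=1, bit8=0 (has a 0) -> no
Op 6: query pig -> checks bit4=1, bit7=1, bit9=1 (all 1) -> maybe
Op 7: query emu -> checks bit2=1, bit5=1, bit9=1 (all 1) -> maybe
Op 8: query bat -> checks bit3=1, bit6=0, bit9=1 (has a 0) -> no
Op 9: insert dog -> sets bits 1 2 3 -> bits=1111110101
Op 10: query elk -> checks bit2=1, bit3=1, bit8=0 (has a 0) -> no
Op 11: query bee -> checks bit2=1, bit5=1, bit7=1 (all 1) -> maybe
Query results in order: no no maybe maybe no no maybe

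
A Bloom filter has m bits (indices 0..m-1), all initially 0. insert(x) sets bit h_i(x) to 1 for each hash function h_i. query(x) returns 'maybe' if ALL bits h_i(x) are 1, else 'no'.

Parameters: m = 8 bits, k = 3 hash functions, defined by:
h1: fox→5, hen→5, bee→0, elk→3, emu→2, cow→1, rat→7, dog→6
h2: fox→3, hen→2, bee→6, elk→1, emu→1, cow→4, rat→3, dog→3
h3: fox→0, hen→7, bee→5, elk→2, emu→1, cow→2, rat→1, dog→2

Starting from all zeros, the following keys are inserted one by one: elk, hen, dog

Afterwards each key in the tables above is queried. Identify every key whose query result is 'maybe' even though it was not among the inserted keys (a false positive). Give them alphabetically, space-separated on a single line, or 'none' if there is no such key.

Start: bits=00000000
After insert 'elk': sets bits 1 2 3 -> bits=01110000
After insert 'hen': sets bits 2 5 7 -> bits=01110101
After insert 'dog': sets bits 2 3 6 -> bits=01110111
Not inserted: bee cow emu fox rat — query each against bits=01110111:
query bee: checks bit0=0, bit5=1, bit6=1 (has a 0) -> no => not a false positive
query cow: checks bit1=1, bit2=1, bit4=0 (has a 0) -> no => not a false positive
query emu: checks bit1=1, bit2=1 (all 1) -> maybe => FALSE POSITIVE
query fox: checks bit0=0, bit3=1, bit5=1 (has a 0) -> no => not a false positive
query rat: checks bit1=1, bit3=1, bit7=1 (all 1) -> maybe => FALSE POSITIVE
False positives (alphabetical): emu rat

Answer: emu rat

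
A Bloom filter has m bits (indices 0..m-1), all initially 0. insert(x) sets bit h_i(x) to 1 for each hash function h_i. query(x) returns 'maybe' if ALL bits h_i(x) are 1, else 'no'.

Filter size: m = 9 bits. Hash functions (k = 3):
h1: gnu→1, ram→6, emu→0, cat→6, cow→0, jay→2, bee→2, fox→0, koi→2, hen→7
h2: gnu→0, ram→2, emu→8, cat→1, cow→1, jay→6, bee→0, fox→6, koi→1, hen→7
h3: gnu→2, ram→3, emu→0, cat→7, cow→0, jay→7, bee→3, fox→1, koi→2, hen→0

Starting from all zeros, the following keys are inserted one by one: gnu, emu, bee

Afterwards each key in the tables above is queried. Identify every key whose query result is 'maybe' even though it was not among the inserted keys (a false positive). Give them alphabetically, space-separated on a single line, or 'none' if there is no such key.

Answer: cow koi

Derivation:
Start: bits=000000000
After insert 'gnu': sets bits 0 1 2 -> bits=111000000
After insert 'emu': sets bits 0 8 -> bits=111000001
After insert 'bee': sets bits 0 2 3 -> bits=111100001
Not inserted: cat cow fox hen jay koi ram — query each against bits=111100001:
query cat: checks bit1=1, bit6=0, bit7=0 (has a 0) -> no => not a false positive
query cow: checks bit0=1, bit1=1 (all 1) -> maybe => FALSE POSITIVE
query fox: checks bit0=1, bit1=1, bit6=0 (has a 0) -> no => not a false positive
query hen: checks bit0=1, bit7=0 (has a 0) -> no => not a false positive
query jay: checks bit2=1, bit6=0, bit7=0 (has a 0) -> no => not a false positive
query koi: checks bit1=1, bit2=1 (all 1) -> maybe => FALSE POSITIVE
query ram: checks bit2=1, bit3=1, bit6=0 (has a 0) -> no => not a false positive
False positives (alphabetical): cow koi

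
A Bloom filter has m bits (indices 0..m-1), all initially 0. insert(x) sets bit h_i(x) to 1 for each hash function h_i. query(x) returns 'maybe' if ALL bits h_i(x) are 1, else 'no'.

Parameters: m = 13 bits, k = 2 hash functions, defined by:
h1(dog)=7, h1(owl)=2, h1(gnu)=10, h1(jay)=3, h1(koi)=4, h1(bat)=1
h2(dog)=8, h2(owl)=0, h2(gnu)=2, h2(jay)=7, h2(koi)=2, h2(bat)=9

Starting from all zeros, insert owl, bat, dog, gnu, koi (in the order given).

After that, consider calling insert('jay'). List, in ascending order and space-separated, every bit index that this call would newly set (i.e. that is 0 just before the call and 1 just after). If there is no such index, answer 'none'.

Start: bits=0000000000000
After insert 'owl': sets bits 0 2 -> bits=1010000000000
After insert 'bat': sets bits 1 9 -> bits=1110000001000
After insert 'dog': sets bits 7 8 -> bits=1110000111000
After insert 'gnu': sets bits 2 10 -> bits=1110000111100
After insert 'koi': sets bits 2 4 -> bits=1110100111100
insert 'jay' would touch bits 3 7; currently bit3=0, bit7=1
Bits that are 0 among those (would change 0->1): 3

Answer: 3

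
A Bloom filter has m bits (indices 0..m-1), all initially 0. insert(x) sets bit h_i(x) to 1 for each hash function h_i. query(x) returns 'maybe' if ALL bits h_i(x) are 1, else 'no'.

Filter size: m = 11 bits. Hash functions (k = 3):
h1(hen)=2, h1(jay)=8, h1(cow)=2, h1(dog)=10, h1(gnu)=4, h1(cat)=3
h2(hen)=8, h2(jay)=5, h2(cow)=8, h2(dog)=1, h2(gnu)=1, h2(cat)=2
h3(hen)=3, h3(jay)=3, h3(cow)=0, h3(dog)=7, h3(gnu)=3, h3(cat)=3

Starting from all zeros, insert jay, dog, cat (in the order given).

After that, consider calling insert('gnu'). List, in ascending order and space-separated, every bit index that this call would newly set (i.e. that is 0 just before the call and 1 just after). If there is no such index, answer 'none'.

Answer: 4

Derivation:
Start: bits=00000000000
After insert 'jay': sets bits 3 5 8 -> bits=00010100100
After insert 'dog': sets bits 1 7 10 -> bits=01010101101
After insert 'cat': sets bits 2 3 -> bits=01110101101
insert 'gnu' would touch bits 1 3 4; currently bit1=1, bit3=1, bit4=0
Bits that are 0 among those (would change 0->1): 4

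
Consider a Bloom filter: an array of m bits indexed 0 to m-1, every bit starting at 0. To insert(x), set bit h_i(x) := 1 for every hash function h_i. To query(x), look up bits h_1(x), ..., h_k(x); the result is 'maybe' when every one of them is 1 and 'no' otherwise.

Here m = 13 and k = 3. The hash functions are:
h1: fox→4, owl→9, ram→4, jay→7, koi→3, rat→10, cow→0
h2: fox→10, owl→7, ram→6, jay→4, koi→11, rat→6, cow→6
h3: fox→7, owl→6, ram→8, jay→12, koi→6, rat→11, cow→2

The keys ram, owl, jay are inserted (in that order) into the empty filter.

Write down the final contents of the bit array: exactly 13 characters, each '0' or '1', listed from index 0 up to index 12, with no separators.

Start: bits=0000000000000
After insert 'ram': sets bits 4 6 8 -> bits=0000101010000
After insert 'owl': sets bits 6 7 9 -> bits=0000101111000
After insert 'jay': sets bits 4 7 12 -> bits=0000101111001

Answer: 0000101111001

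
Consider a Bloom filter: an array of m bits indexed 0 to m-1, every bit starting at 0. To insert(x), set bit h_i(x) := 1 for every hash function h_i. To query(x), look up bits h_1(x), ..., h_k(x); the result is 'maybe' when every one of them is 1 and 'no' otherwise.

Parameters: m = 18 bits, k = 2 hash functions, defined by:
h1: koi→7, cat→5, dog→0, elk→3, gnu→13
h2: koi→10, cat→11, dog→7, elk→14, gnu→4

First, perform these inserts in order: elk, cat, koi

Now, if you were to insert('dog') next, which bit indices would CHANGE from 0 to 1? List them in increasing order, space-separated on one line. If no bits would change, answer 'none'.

Answer: 0

Derivation:
Start: bits=000000000000000000
After insert 'elk': sets bits 3 14 -> bits=000100000000001000
After insert 'cat': sets bits 5 11 -> bits=000101000001001000
After insert 'koi': sets bits 7 10 -> bits=000101010011001000
insert 'dog' would touch bits 0 7; currently bit0=0, bit7=1
Bits that are 0 among those (would change 0->1): 0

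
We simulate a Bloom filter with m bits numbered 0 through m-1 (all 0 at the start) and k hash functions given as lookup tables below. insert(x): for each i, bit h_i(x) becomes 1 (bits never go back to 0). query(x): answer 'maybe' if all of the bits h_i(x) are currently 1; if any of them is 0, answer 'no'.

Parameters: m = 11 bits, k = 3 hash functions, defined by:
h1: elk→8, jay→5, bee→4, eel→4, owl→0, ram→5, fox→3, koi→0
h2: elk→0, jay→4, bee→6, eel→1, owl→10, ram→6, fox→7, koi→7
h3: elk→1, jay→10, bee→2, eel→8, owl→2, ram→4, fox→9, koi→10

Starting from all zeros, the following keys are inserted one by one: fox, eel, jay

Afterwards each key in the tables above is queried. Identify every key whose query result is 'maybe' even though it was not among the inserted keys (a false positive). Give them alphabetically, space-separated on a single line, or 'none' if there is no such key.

Start: bits=00000000000
After insert 'fox': sets bits 3 7 9 -> bits=00010001010
After insert 'eel': sets bits 1 4 8 -> bits=01011001110
After insert 'jay': sets bits 4 5 10 -> bits=01011101111
Not inserted: bee elk koi owl ram — query each against bits=01011101111:
query bee: checks bit2=0, bit4=1, bit6=0 (has a 0) -> no => not a false positive
query elk: checks bit0=0, bit1=1, bit8=1 (has a 0) -> no => not a false positive
query koi: checks bit0=0, bit7=1, bit10=1 (has a 0) -> no => not a false positive
query owl: checks bit0=0, bit2=0, bit10=1 (has a 0) -> no => not a false positive
query ram: checks bit4=1, bit5=1, bit6=0 (has a 0) -> no => not a false positive
False positives (alphabetical): none

Answer: none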